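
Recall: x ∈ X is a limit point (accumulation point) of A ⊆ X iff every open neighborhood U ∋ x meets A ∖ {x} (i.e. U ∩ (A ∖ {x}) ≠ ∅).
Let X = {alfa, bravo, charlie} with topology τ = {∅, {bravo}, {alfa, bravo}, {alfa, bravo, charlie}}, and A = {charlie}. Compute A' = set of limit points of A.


A' = ∅

For each x ∈ X, list the open sets U ∈ τ with x ∈ U, then check whether U ∩ (A ∖ {x}) ≠ ∅ for every such U.
  x = alfa: open {alfa, bravo} ∋ x has {alfa, bravo} ∩ (A ∖ {alfa}) = ∅, so x is NOT a limit point.
  x = bravo: open {bravo} ∋ x has {bravo} ∩ (A ∖ {bravo}) = ∅, so x is NOT a limit point.
  x = charlie: open {alfa, bravo, charlie} ∋ x has {alfa, bravo, charlie} ∩ (A ∖ {charlie}) = ∅, so x is NOT a limit point.
Collecting: A' = ∅.


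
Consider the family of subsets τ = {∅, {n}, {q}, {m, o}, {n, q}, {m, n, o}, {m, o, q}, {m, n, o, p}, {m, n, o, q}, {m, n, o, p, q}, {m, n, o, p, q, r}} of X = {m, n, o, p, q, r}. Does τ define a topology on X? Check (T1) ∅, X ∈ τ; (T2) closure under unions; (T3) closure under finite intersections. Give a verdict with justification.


τ IS a topology on X.

Axiom (T1): ∅ ∈ τ? Yes; X ∈ τ? Yes.
Axiom (T2/T3): check pairwise unions and intersections of members of τ.
All pairwise intersections and unions checked — each lies in τ. Therefore τ satisfies (T1), (T2), (T3): it IS a topology on X.


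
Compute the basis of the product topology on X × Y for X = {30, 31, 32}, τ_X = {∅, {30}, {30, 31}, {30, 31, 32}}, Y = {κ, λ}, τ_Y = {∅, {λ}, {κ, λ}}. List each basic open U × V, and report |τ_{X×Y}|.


Basis B = {∅ × ∅, {30} × {λ}, {30} × {κ, λ}, {30, 31} × {λ}, {30, 31, 32} × {λ}, {30, 31} × {κ, λ}, {30, 31, 32} × {κ, λ}}; |τ_{X×Y}| = 10.

Enumerate products U × V with U ∈ τ_X, V ∈ τ_Y (deduplicated):
  ∅ × ∅ = {} (∅)
  {30} × {λ} = {(30,λ)}
  {30} × {κ, λ} = {(30,κ), (30,λ)}
  {30, 31} × {λ} = {(30,λ), (31,λ)}
  {30, 31, 32} × {λ} = {(30,λ), (31,λ), (32,λ)}
  {30, 31} × {κ, λ} = {(30,κ), (30,λ), (31,κ), (31,λ)}
  {30, 31, 32} × {κ, λ} = {(30,κ), (30,λ), (31,κ), (31,λ), (32,κ), (32,λ)}
These 7 distinct sets form the basis B.
Close under arbitrary unions to get τ_{X×Y}; counting gives |τ_{X×Y}| = 10.


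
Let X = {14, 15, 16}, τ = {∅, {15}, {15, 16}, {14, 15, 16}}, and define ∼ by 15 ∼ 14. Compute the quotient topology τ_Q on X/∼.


X/∼ = {[14=15], [16]}; |τ_Q| = 2.

Equivalence classes: [14=15], [16].
Quotient map π: X → X/∼ sends 14 ↦ [14=15], 15 ↦ [14=15], 16 ↦ [16].
For each subset V ⊆ X/∼, compute π^{-1}(V) ⊆ X and check whether π^{-1}(V) ∈ τ. V is open in τ_Q iff π^{-1}(V) ∈ τ.
  V = {}: π^{-1}(V) = ∅ ∈ τ ✓.
  V = {[14=15]}: π^{-1}(V) = {14, 15} ∉ τ ✗.
  V = {[16]}: π^{-1}(V) = {16} ∉ τ ✗.
  V = {[14=15], [16]}: π^{-1}(V) = {14, 15, 16} ∈ τ ✓.
Open sets in the quotient: τ_Q = {{}, {[14=15], [16]}} (2 elements).


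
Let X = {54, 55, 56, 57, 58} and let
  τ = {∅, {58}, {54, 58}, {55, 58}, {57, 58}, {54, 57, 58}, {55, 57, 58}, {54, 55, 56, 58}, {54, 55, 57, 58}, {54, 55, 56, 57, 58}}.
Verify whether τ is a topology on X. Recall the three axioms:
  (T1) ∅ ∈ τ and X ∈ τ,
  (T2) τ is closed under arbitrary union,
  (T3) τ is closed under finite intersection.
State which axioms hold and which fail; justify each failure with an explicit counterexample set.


τ is NOT a topology on X.

Axiom (T1): ∅ ∈ τ? Yes; X ∈ τ? Yes.
Axiom (T2/T3): check pairwise unions and intersections of members of τ.
Counterexample for (T2): {54, 58} ∪ {55, 58} = {54, 55, 58} ∉ τ. Therefore τ is NOT a topology.


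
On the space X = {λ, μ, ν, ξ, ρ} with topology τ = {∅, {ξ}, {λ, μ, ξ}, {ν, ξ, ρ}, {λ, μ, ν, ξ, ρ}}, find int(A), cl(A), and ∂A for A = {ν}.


int(A) = ∅, cl(A) = {ν, ρ}, ∂A = {ν, ρ}.

Closed sets in (X, τ) are complements of opens:
  closed(X, τ) = {∅, {λ, μ}, {ν, ρ}, {λ, μ, ν, ρ}, {λ, μ, ν, ξ, ρ}}.
int(A) = ⋃ {U ∈ τ : U ⊆ A}. Opens contained in A: ∅.
Taking the union of these: int(A) = ∅.
cl(A) = ⋂ {C closed : A ⊆ C}. Closed sets containing A: {ν, ρ}, {λ, μ, ν, ρ}, {λ, μ, ν, ξ, ρ}.
Intersecting these: cl(A) = {ν, ρ}.
∂A = cl(A) ∖ int(A) = {ν, ρ} ∖ ∅ = {ν, ρ}.


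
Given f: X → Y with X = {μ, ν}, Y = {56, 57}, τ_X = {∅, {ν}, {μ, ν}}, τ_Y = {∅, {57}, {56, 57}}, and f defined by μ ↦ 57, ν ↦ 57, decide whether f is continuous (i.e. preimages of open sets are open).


f IS continuous.

Compute f^{-1}(U) for each U ∈ τ_Y:
  U = ∅: f^{-1}(U) = ∅ ∈ τ_X ✓.
  U = {57}: f^{-1}(U) = {μ, ν} ∈ τ_X ✓.
  U = {56, 57}: f^{-1}(U) = {μ, ν} ∈ τ_X ✓.
Every preimage lies in τ_X, so f IS continuous.


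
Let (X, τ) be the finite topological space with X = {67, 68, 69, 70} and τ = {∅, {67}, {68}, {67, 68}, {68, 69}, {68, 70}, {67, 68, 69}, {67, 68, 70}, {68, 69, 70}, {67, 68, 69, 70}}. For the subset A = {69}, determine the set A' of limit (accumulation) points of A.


A' = ∅

For each x ∈ X, list the open sets U ∈ τ with x ∈ U, then check whether U ∩ (A ∖ {x}) ≠ ∅ for every such U.
  x = 67: open {67} ∋ x has {67} ∩ (A ∖ {67}) = ∅, so x is NOT a limit point.
  x = 68: open {68} ∋ x has {68} ∩ (A ∖ {68}) = ∅, so x is NOT a limit point.
  x = 69: open {68, 69} ∋ x has {68, 69} ∩ (A ∖ {69}) = ∅, so x is NOT a limit point.
  x = 70: open {68, 70} ∋ x has {68, 70} ∩ (A ∖ {70}) = ∅, so x is NOT a limit point.
Collecting: A' = ∅.


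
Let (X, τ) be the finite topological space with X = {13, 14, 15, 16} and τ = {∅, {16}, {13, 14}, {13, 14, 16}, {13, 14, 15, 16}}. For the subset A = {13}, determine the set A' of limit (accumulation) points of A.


A' = {14, 15}

For each x ∈ X, list the open sets U ∈ τ with x ∈ U, then check whether U ∩ (A ∖ {x}) ≠ ∅ for every such U.
  x = 13: open {13, 14} ∋ x has {13, 14} ∩ (A ∖ {13}) = ∅, so x is NOT a limit point.
  x = 14: opens ∋ x are {13, 14}, {13, 14, 16}, {13, 14, 15, 16}; each meets A ∖ {14}, so x IS a limit point.
  x = 15: opens ∋ x are {13, 14, 15, 16}; each meets A ∖ {15}, so x IS a limit point.
  x = 16: open {16} ∋ x has {16} ∩ (A ∖ {16}) = ∅, so x is NOT a limit point.
Collecting: A' = {14, 15}.


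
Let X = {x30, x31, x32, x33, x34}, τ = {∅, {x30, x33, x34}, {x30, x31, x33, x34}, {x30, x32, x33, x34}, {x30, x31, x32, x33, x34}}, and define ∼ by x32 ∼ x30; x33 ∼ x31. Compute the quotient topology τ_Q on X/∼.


X/∼ = {[x30=x32], [x31=x33], [x34]}; |τ_Q| = 2.

Equivalence classes: [x30=x32], [x31=x33], [x34].
Quotient map π: X → X/∼ sends x30 ↦ [x30=x32], x31 ↦ [x31=x33], x32 ↦ [x30=x32], x33 ↦ [x31=x33], x34 ↦ [x34].
For each subset V ⊆ X/∼, compute π^{-1}(V) ⊆ X and check whether π^{-1}(V) ∈ τ. V is open in τ_Q iff π^{-1}(V) ∈ τ.
  V = {}: π^{-1}(V) = ∅ ∈ τ ✓.
  V = {[x30=x32]}: π^{-1}(V) = {x30, x32} ∉ τ ✗.
  V = {[x31=x33]}: π^{-1}(V) = {x31, x33} ∉ τ ✗.
  V = {[x30=x32], [x31=x33]}: π^{-1}(V) = {x30, x31, x32, x33} ∉ τ ✗.
  V = {[x34]}: π^{-1}(V) = {x34} ∉ τ ✗.
  V = {[x30=x32], [x34]}: π^{-1}(V) = {x30, x32, x34} ∉ τ ✗.
  V = {[x31=x33], [x34]}: π^{-1}(V) = {x31, x33, x34} ∉ τ ✗.
  V = {[x30=x32], [x31=x33], [x34]}: π^{-1}(V) = {x30, x31, x32, x33, x34} ∈ τ ✓.
Open sets in the quotient: τ_Q = {{}, {[x30=x32], [x31=x33], [x34]}} (2 elements).


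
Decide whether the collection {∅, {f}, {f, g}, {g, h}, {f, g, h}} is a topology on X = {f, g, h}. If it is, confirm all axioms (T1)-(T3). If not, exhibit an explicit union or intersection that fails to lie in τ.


τ is NOT a topology on X.

Axiom (T1): ∅ ∈ τ? Yes; X ∈ τ? Yes.
Axiom (T2/T3): check pairwise unions and intersections of members of τ.
Counterexample for (T3): {f, g} ∩ {g, h} = {g} ∉ τ. Therefore τ is NOT a topology.


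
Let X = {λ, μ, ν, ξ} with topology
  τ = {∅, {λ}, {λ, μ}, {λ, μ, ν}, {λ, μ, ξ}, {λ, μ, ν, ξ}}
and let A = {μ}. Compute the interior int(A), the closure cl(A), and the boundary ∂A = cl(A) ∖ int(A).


int(A) = ∅, cl(A) = {μ, ν, ξ}, ∂A = {μ, ν, ξ}.

Closed sets in (X, τ) are complements of opens:
  closed(X, τ) = {∅, {ν}, {ξ}, {ν, ξ}, {μ, ν, ξ}, {λ, μ, ν, ξ}}.
int(A) = ⋃ {U ∈ τ : U ⊆ A}. Opens contained in A: ∅.
Taking the union of these: int(A) = ∅.
cl(A) = ⋂ {C closed : A ⊆ C}. Closed sets containing A: {μ, ν, ξ}, {λ, μ, ν, ξ}.
Intersecting these: cl(A) = {μ, ν, ξ}.
∂A = cl(A) ∖ int(A) = {μ, ν, ξ} ∖ ∅ = {μ, ν, ξ}.


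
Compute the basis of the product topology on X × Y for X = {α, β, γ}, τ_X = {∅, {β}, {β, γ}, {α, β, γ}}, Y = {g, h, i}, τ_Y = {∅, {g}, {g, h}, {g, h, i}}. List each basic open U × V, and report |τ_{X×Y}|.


Basis B = {∅ × ∅, {β} × {g}, {β} × {g, h}, {β, γ} × {g}, {α, β, γ} × {g}, {β} × {g, h, i}, {β, γ} × {g, h}, {α, β, γ} × {g, h}, {β, γ} × {g, h, i}, {α, β, γ} × {g, h, i}}; |τ_{X×Y}| = 20.

Enumerate products U × V with U ∈ τ_X, V ∈ τ_Y (deduplicated):
  ∅ × ∅ = {} (∅)
  {β} × {g} = {(β,g)}
  {β} × {g, h} = {(β,g), (β,h)}
  {β, γ} × {g} = {(β,g), (γ,g)}
  {α, β, γ} × {g} = {(α,g), (β,g), (γ,g)}
  {β} × {g, h, i} = {(β,g), (β,h), (β,i)}
  {β, γ} × {g, h} = {(β,g), (β,h), (γ,g), (γ,h)}
  {α, β, γ} × {g, h} = {(α,g), (α,h), (β,g), (β,h), (γ,g), (γ,h)}
  {β, γ} × {g, h, i} = {(β,g), (β,h), (β,i), (γ,g), (γ,h), (γ,i)}
  {α, β, γ} × {g, h, i} = {(α,g), (α,h), (α,i), (β,g), (β,h), (β,i), (γ,g), (γ,h), (γ,i)}
These 10 distinct sets form the basis B.
Close under arbitrary unions to get τ_{X×Y}; counting gives |τ_{X×Y}| = 20.


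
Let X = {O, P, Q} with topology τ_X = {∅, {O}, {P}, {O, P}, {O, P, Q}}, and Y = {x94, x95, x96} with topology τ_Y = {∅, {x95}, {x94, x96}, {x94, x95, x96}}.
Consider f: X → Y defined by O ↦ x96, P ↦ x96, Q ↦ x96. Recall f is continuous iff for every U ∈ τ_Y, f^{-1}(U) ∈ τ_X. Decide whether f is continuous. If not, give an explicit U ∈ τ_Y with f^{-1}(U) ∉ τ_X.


f IS continuous.

Compute f^{-1}(U) for each U ∈ τ_Y:
  U = ∅: f^{-1}(U) = ∅ ∈ τ_X ✓.
  U = {x95}: f^{-1}(U) = ∅ ∈ τ_X ✓.
  U = {x94, x96}: f^{-1}(U) = {O, P, Q} ∈ τ_X ✓.
  U = {x94, x95, x96}: f^{-1}(U) = {O, P, Q} ∈ τ_X ✓.
Every preimage lies in τ_X, so f IS continuous.


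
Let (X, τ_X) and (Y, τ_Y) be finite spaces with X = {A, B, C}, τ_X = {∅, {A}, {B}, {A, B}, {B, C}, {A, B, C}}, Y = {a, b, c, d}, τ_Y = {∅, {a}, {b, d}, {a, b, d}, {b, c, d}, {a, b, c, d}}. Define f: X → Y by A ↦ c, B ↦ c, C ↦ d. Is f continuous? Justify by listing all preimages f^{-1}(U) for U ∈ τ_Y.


f is NOT continuous.

Compute f^{-1}(U) for each U ∈ τ_Y:
  U = ∅: f^{-1}(U) = ∅ ∈ τ_X ✓.
  U = {a}: f^{-1}(U) = ∅ ∈ τ_X ✓.
  U = {b, d}: f^{-1}(U) = {C} ∉ τ_X ✗.
  U = {a, b, d}: f^{-1}(U) = {C} ∉ τ_X ✗.
  U = {b, c, d}: f^{-1}(U) = {A, B, C} ∈ τ_X ✓.
  U = {a, b, c, d}: f^{-1}(U) = {A, B, C} ∈ τ_X ✓.
Found U = {b, d} with f^{-1}(U) = {C} not in τ_X. Therefore f is NOT continuous.


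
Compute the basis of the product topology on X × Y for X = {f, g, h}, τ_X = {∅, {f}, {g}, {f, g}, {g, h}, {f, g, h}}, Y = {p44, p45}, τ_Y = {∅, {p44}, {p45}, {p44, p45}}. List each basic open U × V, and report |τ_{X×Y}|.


Basis B = {∅ × ∅, {f} × {p44}, {f} × {p45}, {g} × {p44}, {g} × {p45}, {f} × {p44, p45}, {f, g} × {p44}, {f, g} × {p45}, {g} × {p44, p45}, {g, h} × {p44}, {g, h} × {p45}, {f, g, h} × {p44}, {f, g, h} × {p45}, {f, g} × {p44, p45}, {g, h} × {p44, p45}, {f, g, h} × {p44, p45}}; |τ_{X×Y}| = 36.

Enumerate products U × V with U ∈ τ_X, V ∈ τ_Y (deduplicated):
  ∅ × ∅ = {} (∅)
  {f} × {p44} = {(f,p44)}
  {f} × {p45} = {(f,p45)}
  {g} × {p44} = {(g,p44)}
  {g} × {p45} = {(g,p45)}
  {f} × {p44, p45} = {(f,p44), (f,p45)}
  {f, g} × {p44} = {(f,p44), (g,p44)}
  {f, g} × {p45} = {(f,p45), (g,p45)}
  {g} × {p44, p45} = {(g,p44), (g,p45)}
  {g, h} × {p44} = {(g,p44), (h,p44)}
  {g, h} × {p45} = {(g,p45), (h,p45)}
  {f, g, h} × {p44} = {(f,p44), (g,p44), (h,p44)}
  {f, g, h} × {p45} = {(f,p45), (g,p45), (h,p45)}
  {f, g} × {p44, p45} = {(f,p44), (f,p45), (g,p44), (g,p45)}
  {g, h} × {p44, p45} = {(g,p44), (g,p45), (h,p44), (h,p45)}
  {f, g, h} × {p44, p45} = {(f,p44), (f,p45), (g,p44), (g,p45), (h,p44), (h,p45)}
These 16 distinct sets form the basis B.
Close under arbitrary unions to get τ_{X×Y}; counting gives |τ_{X×Y}| = 36.


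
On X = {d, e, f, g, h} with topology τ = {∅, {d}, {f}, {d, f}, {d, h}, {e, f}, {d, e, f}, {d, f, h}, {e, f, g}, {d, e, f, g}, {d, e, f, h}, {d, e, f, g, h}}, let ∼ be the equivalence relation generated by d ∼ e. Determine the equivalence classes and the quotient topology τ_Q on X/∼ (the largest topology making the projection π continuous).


X/∼ = {[d=e], [f], [g], [h]}; |τ_Q| = 6.

Equivalence classes: [d=e], [f], [g], [h].
Quotient map π: X → X/∼ sends d ↦ [d=e], e ↦ [d=e], f ↦ [f], g ↦ [g], h ↦ [h].
For each subset V ⊆ X/∼, compute π^{-1}(V) ⊆ X and check whether π^{-1}(V) ∈ τ. V is open in τ_Q iff π^{-1}(V) ∈ τ.
  V = {}: π^{-1}(V) = ∅ ∈ τ ✓.
  V = {[d=e]}: π^{-1}(V) = {d, e} ∉ τ ✗.
  V = {[f]}: π^{-1}(V) = {f} ∈ τ ✓.
  V = {[d=e], [f]}: π^{-1}(V) = {d, e, f} ∈ τ ✓.
  V = {[g]}: π^{-1}(V) = {g} ∉ τ ✗.
  V = {[d=e], [g]}: π^{-1}(V) = {d, e, g} ∉ τ ✗.
  V = {[f], [g]}: π^{-1}(V) = {f, g} ∉ τ ✗.
  V = {[d=e], [f], [g]}: π^{-1}(V) = {d, e, f, g} ∈ τ ✓.
  V = {[h]}: π^{-1}(V) = {h} ∉ τ ✗.
  V = {[d=e], [h]}: π^{-1}(V) = {d, e, h} ∉ τ ✗.
  V = {[f], [h]}: π^{-1}(V) = {f, h} ∉ τ ✗.
  V = {[d=e], [f], [h]}: π^{-1}(V) = {d, e, f, h} ∈ τ ✓.
  V = {[g], [h]}: π^{-1}(V) = {g, h} ∉ τ ✗.
  V = {[d=e], [g], [h]}: π^{-1}(V) = {d, e, g, h} ∉ τ ✗.
  V = {[f], [g], [h]}: π^{-1}(V) = {f, g, h} ∉ τ ✗.
  V = {[d=e], [f], [g], [h]}: π^{-1}(V) = {d, e, f, g, h} ∈ τ ✓.
Open sets in the quotient: τ_Q = {{}, {[f]}, {[d=e], [f]}, {[d=e], [f], [g]}, {[d=e], [f], [h]}, {[d=e], [f], [g], [h]}} (6 elements).


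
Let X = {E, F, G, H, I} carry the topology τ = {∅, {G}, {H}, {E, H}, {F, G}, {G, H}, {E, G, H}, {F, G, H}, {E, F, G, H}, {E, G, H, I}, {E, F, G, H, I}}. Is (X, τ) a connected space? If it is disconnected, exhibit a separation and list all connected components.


(X, τ) is connected.

Find clopen sets (U ∈ τ with X ∖ U ∈ τ):
  U = ∅, X ∖ U = {E, F, G, H, I} — both open, so U is clopen.
  U = {E, F, G, H, I}, X ∖ U = ∅ — both open, so U is clopen.
Only trivial clopens (∅ and X) exist, so (X, τ) is connected.
Compute connected components by grouping points that agree on all clopens:
  component: {E, F, G, H, I}


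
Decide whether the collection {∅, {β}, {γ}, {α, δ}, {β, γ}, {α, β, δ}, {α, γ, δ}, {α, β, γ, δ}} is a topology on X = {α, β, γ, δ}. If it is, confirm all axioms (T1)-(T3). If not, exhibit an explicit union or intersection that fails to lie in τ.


τ IS a topology on X.

Axiom (T1): ∅ ∈ τ? Yes; X ∈ τ? Yes.
Axiom (T2/T3): check pairwise unions and intersections of members of τ.
All pairwise intersections and unions checked — each lies in τ. Therefore τ satisfies (T1), (T2), (T3): it IS a topology on X.


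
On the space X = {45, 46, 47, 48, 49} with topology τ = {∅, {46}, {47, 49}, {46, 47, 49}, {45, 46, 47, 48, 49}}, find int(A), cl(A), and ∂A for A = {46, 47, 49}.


int(A) = {46, 47, 49}, cl(A) = {45, 46, 47, 48, 49}, ∂A = {45, 48}.

Closed sets in (X, τ) are complements of opens:
  closed(X, τ) = {∅, {45, 48}, {45, 46, 48}, {45, 47, 48, 49}, {45, 46, 47, 48, 49}}.
int(A) = ⋃ {U ∈ τ : U ⊆ A}. Opens contained in A: ∅, {46}, {47, 49}, {46, 47, 49}.
Taking the union of these: int(A) = {46, 47, 49}.
cl(A) = ⋂ {C closed : A ⊆ C}. Closed sets containing A: {45, 46, 47, 48, 49}.
Intersecting these: cl(A) = {45, 46, 47, 48, 49}.
∂A = cl(A) ∖ int(A) = {45, 46, 47, 48, 49} ∖ {46, 47, 49} = {45, 48}.


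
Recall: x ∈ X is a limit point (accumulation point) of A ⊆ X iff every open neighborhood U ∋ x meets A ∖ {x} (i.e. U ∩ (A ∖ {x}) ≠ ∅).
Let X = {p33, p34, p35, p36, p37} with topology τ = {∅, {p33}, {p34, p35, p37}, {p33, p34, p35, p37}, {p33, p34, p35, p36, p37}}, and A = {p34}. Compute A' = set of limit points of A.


A' = {p35, p36, p37}

For each x ∈ X, list the open sets U ∈ τ with x ∈ U, then check whether U ∩ (A ∖ {x}) ≠ ∅ for every such U.
  x = p33: open {p33} ∋ x has {p33} ∩ (A ∖ {p33}) = ∅, so x is NOT a limit point.
  x = p34: open {p34, p35, p37} ∋ x has {p34, p35, p37} ∩ (A ∖ {p34}) = ∅, so x is NOT a limit point.
  x = p35: opens ∋ x are {p34, p35, p37}, {p33, p34, p35, p37}, {p33, p34, p35, p36, p37}; each meets A ∖ {p35}, so x IS a limit point.
  x = p36: opens ∋ x are {p33, p34, p35, p36, p37}; each meets A ∖ {p36}, so x IS a limit point.
  x = p37: opens ∋ x are {p34, p35, p37}, {p33, p34, p35, p37}, {p33, p34, p35, p36, p37}; each meets A ∖ {p37}, so x IS a limit point.
Collecting: A' = {p35, p36, p37}.


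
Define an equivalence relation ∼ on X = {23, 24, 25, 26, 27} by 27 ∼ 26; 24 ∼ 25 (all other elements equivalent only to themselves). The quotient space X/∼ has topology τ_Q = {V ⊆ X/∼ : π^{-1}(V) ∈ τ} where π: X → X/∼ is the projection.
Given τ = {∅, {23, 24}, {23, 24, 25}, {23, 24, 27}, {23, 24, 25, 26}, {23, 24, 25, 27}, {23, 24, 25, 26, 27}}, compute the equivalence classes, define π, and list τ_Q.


X/∼ = {[23], [24=25], [26=27]}; |τ_Q| = 3.

Equivalence classes: [23], [24=25], [26=27].
Quotient map π: X → X/∼ sends 23 ↦ [23], 24 ↦ [24=25], 25 ↦ [24=25], 26 ↦ [26=27], 27 ↦ [26=27].
For each subset V ⊆ X/∼, compute π^{-1}(V) ⊆ X and check whether π^{-1}(V) ∈ τ. V is open in τ_Q iff π^{-1}(V) ∈ τ.
  V = {}: π^{-1}(V) = ∅ ∈ τ ✓.
  V = {[23]}: π^{-1}(V) = {23} ∉ τ ✗.
  V = {[24=25]}: π^{-1}(V) = {24, 25} ∉ τ ✗.
  V = {[23], [24=25]}: π^{-1}(V) = {23, 24, 25} ∈ τ ✓.
  V = {[26=27]}: π^{-1}(V) = {26, 27} ∉ τ ✗.
  V = {[23], [26=27]}: π^{-1}(V) = {23, 26, 27} ∉ τ ✗.
  V = {[24=25], [26=27]}: π^{-1}(V) = {24, 25, 26, 27} ∉ τ ✗.
  V = {[23], [24=25], [26=27]}: π^{-1}(V) = {23, 24, 25, 26, 27} ∈ τ ✓.
Open sets in the quotient: τ_Q = {{}, {[23], [24=25]}, {[23], [24=25], [26=27]}} (3 elements).


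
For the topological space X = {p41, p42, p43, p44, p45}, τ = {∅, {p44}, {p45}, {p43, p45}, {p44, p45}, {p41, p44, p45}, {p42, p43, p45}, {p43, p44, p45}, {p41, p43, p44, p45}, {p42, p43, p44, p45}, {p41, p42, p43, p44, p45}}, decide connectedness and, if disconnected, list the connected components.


(X, τ) is connected.

Find clopen sets (U ∈ τ with X ∖ U ∈ τ):
  U = ∅, X ∖ U = {p41, p42, p43, p44, p45} — both open, so U is clopen.
  U = {p41, p42, p43, p44, p45}, X ∖ U = ∅ — both open, so U is clopen.
Only trivial clopens (∅ and X) exist, so (X, τ) is connected.
Compute connected components by grouping points that agree on all clopens:
  component: {p41, p42, p43, p44, p45}


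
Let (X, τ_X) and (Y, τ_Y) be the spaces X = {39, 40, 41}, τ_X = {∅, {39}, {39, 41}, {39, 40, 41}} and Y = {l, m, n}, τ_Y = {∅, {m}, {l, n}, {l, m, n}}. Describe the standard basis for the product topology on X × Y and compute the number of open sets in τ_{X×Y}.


Basis B = {∅ × ∅, {39} × {m}, {39} × {l, n}, {39, 41} × {m}, {39} × {l, m, n}, {39, 40, 41} × {m}, {39, 41} × {l, n}, {39, 41} × {l, m, n}, {39, 40, 41} × {l, n}, {39, 40, 41} × {l, m, n}}; |τ_{X×Y}| = 16.

Enumerate products U × V with U ∈ τ_X, V ∈ τ_Y (deduplicated):
  ∅ × ∅ = {} (∅)
  {39} × {m} = {(39,m)}
  {39} × {l, n} = {(39,l), (39,n)}
  {39, 41} × {m} = {(39,m), (41,m)}
  {39} × {l, m, n} = {(39,l), (39,m), (39,n)}
  {39, 40, 41} × {m} = {(39,m), (40,m), (41,m)}
  {39, 41} × {l, n} = {(39,l), (39,n), (41,l), (41,n)}
  {39, 41} × {l, m, n} = {(39,l), (39,m), (39,n), (41,l), (41,m), (41,n)}
  {39, 40, 41} × {l, n} = {(39,l), (39,n), (40,l), (40,n), (41,l), (41,n)}
  {39, 40, 41} × {l, m, n} = {(39,l), (39,m), (39,n), (40,l), (40,m), (40,n), (41,l), (41,m), (41,n)}
These 10 distinct sets form the basis B.
Close under arbitrary unions to get τ_{X×Y}; counting gives |τ_{X×Y}| = 16.


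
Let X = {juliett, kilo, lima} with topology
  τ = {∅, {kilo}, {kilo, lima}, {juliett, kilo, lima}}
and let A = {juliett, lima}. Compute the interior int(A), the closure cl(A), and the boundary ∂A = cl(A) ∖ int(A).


int(A) = ∅, cl(A) = {juliett, lima}, ∂A = {juliett, lima}.

Closed sets in (X, τ) are complements of opens:
  closed(X, τ) = {∅, {juliett}, {juliett, lima}, {juliett, kilo, lima}}.
int(A) = ⋃ {U ∈ τ : U ⊆ A}. Opens contained in A: ∅.
Taking the union of these: int(A) = ∅.
cl(A) = ⋂ {C closed : A ⊆ C}. Closed sets containing A: {juliett, lima}, {juliett, kilo, lima}.
Intersecting these: cl(A) = {juliett, lima}.
∂A = cl(A) ∖ int(A) = {juliett, lima} ∖ ∅ = {juliett, lima}.


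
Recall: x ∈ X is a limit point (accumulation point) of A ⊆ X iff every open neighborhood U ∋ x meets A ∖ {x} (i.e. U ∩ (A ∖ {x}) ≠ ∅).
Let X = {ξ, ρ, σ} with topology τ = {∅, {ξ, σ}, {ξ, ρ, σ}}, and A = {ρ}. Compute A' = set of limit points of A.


A' = ∅

For each x ∈ X, list the open sets U ∈ τ with x ∈ U, then check whether U ∩ (A ∖ {x}) ≠ ∅ for every such U.
  x = ξ: open {ξ, σ} ∋ x has {ξ, σ} ∩ (A ∖ {ξ}) = ∅, so x is NOT a limit point.
  x = ρ: open {ξ, ρ, σ} ∋ x has {ξ, ρ, σ} ∩ (A ∖ {ρ}) = ∅, so x is NOT a limit point.
  x = σ: open {ξ, σ} ∋ x has {ξ, σ} ∩ (A ∖ {σ}) = ∅, so x is NOT a limit point.
Collecting: A' = ∅.


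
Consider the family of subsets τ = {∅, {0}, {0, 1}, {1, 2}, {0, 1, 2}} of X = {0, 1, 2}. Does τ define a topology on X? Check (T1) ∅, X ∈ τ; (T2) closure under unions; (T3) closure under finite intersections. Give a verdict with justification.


τ is NOT a topology on X.

Axiom (T1): ∅ ∈ τ? Yes; X ∈ τ? Yes.
Axiom (T2/T3): check pairwise unions and intersections of members of τ.
Counterexample for (T3): {0, 1} ∩ {1, 2} = {1} ∉ τ. Therefore τ is NOT a topology.


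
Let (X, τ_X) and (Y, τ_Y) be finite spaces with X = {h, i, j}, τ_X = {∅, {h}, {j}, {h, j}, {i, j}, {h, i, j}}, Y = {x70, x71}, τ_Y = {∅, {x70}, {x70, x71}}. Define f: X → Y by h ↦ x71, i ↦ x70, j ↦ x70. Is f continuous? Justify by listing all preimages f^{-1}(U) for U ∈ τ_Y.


f IS continuous.

Compute f^{-1}(U) for each U ∈ τ_Y:
  U = ∅: f^{-1}(U) = ∅ ∈ τ_X ✓.
  U = {x70}: f^{-1}(U) = {i, j} ∈ τ_X ✓.
  U = {x70, x71}: f^{-1}(U) = {h, i, j} ∈ τ_X ✓.
Every preimage lies in τ_X, so f IS continuous.


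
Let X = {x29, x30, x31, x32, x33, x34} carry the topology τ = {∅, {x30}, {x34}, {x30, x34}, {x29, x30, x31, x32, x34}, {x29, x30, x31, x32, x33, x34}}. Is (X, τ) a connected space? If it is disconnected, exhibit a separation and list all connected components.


(X, τ) is connected.

Find clopen sets (U ∈ τ with X ∖ U ∈ τ):
  U = ∅, X ∖ U = {x29, x30, x31, x32, x33, x34} — both open, so U is clopen.
  U = {x29, x30, x31, x32, x33, x34}, X ∖ U = ∅ — both open, so U is clopen.
Only trivial clopens (∅ and X) exist, so (X, τ) is connected.
Compute connected components by grouping points that agree on all clopens:
  component: {x29, x30, x31, x32, x33, x34}


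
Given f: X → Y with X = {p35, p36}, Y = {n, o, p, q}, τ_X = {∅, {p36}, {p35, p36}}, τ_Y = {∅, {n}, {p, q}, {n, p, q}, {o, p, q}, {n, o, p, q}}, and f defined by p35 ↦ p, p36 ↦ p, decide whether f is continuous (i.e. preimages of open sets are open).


f IS continuous.

Compute f^{-1}(U) for each U ∈ τ_Y:
  U = ∅: f^{-1}(U) = ∅ ∈ τ_X ✓.
  U = {n}: f^{-1}(U) = ∅ ∈ τ_X ✓.
  U = {p, q}: f^{-1}(U) = {p35, p36} ∈ τ_X ✓.
  U = {n, p, q}: f^{-1}(U) = {p35, p36} ∈ τ_X ✓.
  U = {o, p, q}: f^{-1}(U) = {p35, p36} ∈ τ_X ✓.
  U = {n, o, p, q}: f^{-1}(U) = {p35, p36} ∈ τ_X ✓.
Every preimage lies in τ_X, so f IS continuous.


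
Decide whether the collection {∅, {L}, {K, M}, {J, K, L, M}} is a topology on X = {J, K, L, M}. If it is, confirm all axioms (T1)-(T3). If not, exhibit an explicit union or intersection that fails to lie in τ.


τ is NOT a topology on X.

Axiom (T1): ∅ ∈ τ? Yes; X ∈ τ? Yes.
Axiom (T2/T3): check pairwise unions and intersections of members of τ.
Counterexample for (T2): {L} ∪ {K, M} = {K, L, M} ∉ τ. Therefore τ is NOT a topology.


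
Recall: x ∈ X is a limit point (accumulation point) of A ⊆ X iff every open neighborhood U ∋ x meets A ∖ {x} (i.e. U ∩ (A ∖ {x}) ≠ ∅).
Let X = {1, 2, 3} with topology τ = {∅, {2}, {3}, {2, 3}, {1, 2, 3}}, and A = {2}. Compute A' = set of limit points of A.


A' = {1}

For each x ∈ X, list the open sets U ∈ τ with x ∈ U, then check whether U ∩ (A ∖ {x}) ≠ ∅ for every such U.
  x = 1: opens ∋ x are {1, 2, 3}; each meets A ∖ {1}, so x IS a limit point.
  x = 2: open {2} ∋ x has {2} ∩ (A ∖ {2}) = ∅, so x is NOT a limit point.
  x = 3: open {3} ∋ x has {3} ∩ (A ∖ {3}) = ∅, so x is NOT a limit point.
Collecting: A' = {1}.


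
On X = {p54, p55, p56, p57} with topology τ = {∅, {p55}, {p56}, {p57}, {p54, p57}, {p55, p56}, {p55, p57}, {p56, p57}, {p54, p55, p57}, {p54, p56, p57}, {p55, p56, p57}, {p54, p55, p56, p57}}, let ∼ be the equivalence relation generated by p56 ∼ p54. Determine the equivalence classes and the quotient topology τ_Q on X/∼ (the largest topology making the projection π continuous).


X/∼ = {[p54=p56], [p55], [p57]}; |τ_Q| = 6.

Equivalence classes: [p54=p56], [p55], [p57].
Quotient map π: X → X/∼ sends p54 ↦ [p54=p56], p55 ↦ [p55], p56 ↦ [p54=p56], p57 ↦ [p57].
For each subset V ⊆ X/∼, compute π^{-1}(V) ⊆ X and check whether π^{-1}(V) ∈ τ. V is open in τ_Q iff π^{-1}(V) ∈ τ.
  V = {}: π^{-1}(V) = ∅ ∈ τ ✓.
  V = {[p54=p56]}: π^{-1}(V) = {p54, p56} ∉ τ ✗.
  V = {[p55]}: π^{-1}(V) = {p55} ∈ τ ✓.
  V = {[p54=p56], [p55]}: π^{-1}(V) = {p54, p55, p56} ∉ τ ✗.
  V = {[p57]}: π^{-1}(V) = {p57} ∈ τ ✓.
  V = {[p54=p56], [p57]}: π^{-1}(V) = {p54, p56, p57} ∈ τ ✓.
  V = {[p55], [p57]}: π^{-1}(V) = {p55, p57} ∈ τ ✓.
  V = {[p54=p56], [p55], [p57]}: π^{-1}(V) = {p54, p55, p56, p57} ∈ τ ✓.
Open sets in the quotient: τ_Q = {{}, {[p55]}, {[p57]}, {[p54=p56], [p57]}, {[p55], [p57]}, {[p54=p56], [p55], [p57]}} (6 elements).


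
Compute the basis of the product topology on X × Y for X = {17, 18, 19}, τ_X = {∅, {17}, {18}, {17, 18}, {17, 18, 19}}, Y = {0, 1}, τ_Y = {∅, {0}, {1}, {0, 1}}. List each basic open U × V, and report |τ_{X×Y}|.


Basis B = {∅ × ∅, {17} × {0}, {17} × {1}, {18} × {0}, {18} × {1}, {17} × {0, 1}, {17, 18} × {0}, {17, 18} × {1}, {18} × {0, 1}, {17, 18, 19} × {0}, {17, 18, 19} × {1}, {17, 18} × {0, 1}, {17, 18, 19} × {0, 1}}; |τ_{X×Y}| = 25.

Enumerate products U × V with U ∈ τ_X, V ∈ τ_Y (deduplicated):
  ∅ × ∅ = {} (∅)
  {17} × {0} = {(17,0)}
  {17} × {1} = {(17,1)}
  {18} × {0} = {(18,0)}
  {18} × {1} = {(18,1)}
  {17} × {0, 1} = {(17,0), (17,1)}
  {17, 18} × {0} = {(17,0), (18,0)}
  {17, 18} × {1} = {(17,1), (18,1)}
  {18} × {0, 1} = {(18,0), (18,1)}
  {17, 18, 19} × {0} = {(17,0), (18,0), (19,0)}
  {17, 18, 19} × {1} = {(17,1), (18,1), (19,1)}
  {17, 18} × {0, 1} = {(17,0), (17,1), (18,0), (18,1)}
  {17, 18, 19} × {0, 1} = {(17,0), (17,1), (18,0), (18,1), (19,0), (19,1)}
These 13 distinct sets form the basis B.
Close under arbitrary unions to get τ_{X×Y}; counting gives |τ_{X×Y}| = 25.


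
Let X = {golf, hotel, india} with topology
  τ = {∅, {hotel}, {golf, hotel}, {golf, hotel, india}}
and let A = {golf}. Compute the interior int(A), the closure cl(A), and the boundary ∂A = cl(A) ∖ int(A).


int(A) = ∅, cl(A) = {golf, india}, ∂A = {golf, india}.

Closed sets in (X, τ) are complements of opens:
  closed(X, τ) = {∅, {india}, {golf, india}, {golf, hotel, india}}.
int(A) = ⋃ {U ∈ τ : U ⊆ A}. Opens contained in A: ∅.
Taking the union of these: int(A) = ∅.
cl(A) = ⋂ {C closed : A ⊆ C}. Closed sets containing A: {golf, india}, {golf, hotel, india}.
Intersecting these: cl(A) = {golf, india}.
∂A = cl(A) ∖ int(A) = {golf, india} ∖ ∅ = {golf, india}.


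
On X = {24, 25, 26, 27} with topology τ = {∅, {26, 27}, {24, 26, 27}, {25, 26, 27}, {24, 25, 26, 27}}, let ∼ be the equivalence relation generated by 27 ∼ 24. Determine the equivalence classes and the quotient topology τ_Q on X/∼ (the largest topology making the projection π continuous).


X/∼ = {[24=27], [25], [26]}; |τ_Q| = 3.

Equivalence classes: [24=27], [25], [26].
Quotient map π: X → X/∼ sends 24 ↦ [24=27], 25 ↦ [25], 26 ↦ [26], 27 ↦ [24=27].
For each subset V ⊆ X/∼, compute π^{-1}(V) ⊆ X and check whether π^{-1}(V) ∈ τ. V is open in τ_Q iff π^{-1}(V) ∈ τ.
  V = {}: π^{-1}(V) = ∅ ∈ τ ✓.
  V = {[24=27]}: π^{-1}(V) = {24, 27} ∉ τ ✗.
  V = {[25]}: π^{-1}(V) = {25} ∉ τ ✗.
  V = {[24=27], [25]}: π^{-1}(V) = {24, 25, 27} ∉ τ ✗.
  V = {[26]}: π^{-1}(V) = {26} ∉ τ ✗.
  V = {[24=27], [26]}: π^{-1}(V) = {24, 26, 27} ∈ τ ✓.
  V = {[25], [26]}: π^{-1}(V) = {25, 26} ∉ τ ✗.
  V = {[24=27], [25], [26]}: π^{-1}(V) = {24, 25, 26, 27} ∈ τ ✓.
Open sets in the quotient: τ_Q = {{}, {[24=27], [26]}, {[24=27], [25], [26]}} (3 elements).


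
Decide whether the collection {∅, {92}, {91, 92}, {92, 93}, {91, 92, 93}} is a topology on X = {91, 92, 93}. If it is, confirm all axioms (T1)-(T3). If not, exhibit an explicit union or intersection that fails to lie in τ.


τ IS a topology on X.

Axiom (T1): ∅ ∈ τ? Yes; X ∈ τ? Yes.
Axiom (T2/T3): check pairwise unions and intersections of members of τ.
All pairwise intersections and unions checked — each lies in τ. Therefore τ satisfies (T1), (T2), (T3): it IS a topology on X.


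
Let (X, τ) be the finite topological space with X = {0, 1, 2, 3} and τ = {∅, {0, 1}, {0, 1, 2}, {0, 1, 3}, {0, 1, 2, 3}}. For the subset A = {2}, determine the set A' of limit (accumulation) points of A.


A' = ∅

For each x ∈ X, list the open sets U ∈ τ with x ∈ U, then check whether U ∩ (A ∖ {x}) ≠ ∅ for every such U.
  x = 0: open {0, 1} ∋ x has {0, 1} ∩ (A ∖ {0}) = ∅, so x is NOT a limit point.
  x = 1: open {0, 1} ∋ x has {0, 1} ∩ (A ∖ {1}) = ∅, so x is NOT a limit point.
  x = 2: open {0, 1, 2} ∋ x has {0, 1, 2} ∩ (A ∖ {2}) = ∅, so x is NOT a limit point.
  x = 3: open {0, 1, 3} ∋ x has {0, 1, 3} ∩ (A ∖ {3}) = ∅, so x is NOT a limit point.
Collecting: A' = ∅.


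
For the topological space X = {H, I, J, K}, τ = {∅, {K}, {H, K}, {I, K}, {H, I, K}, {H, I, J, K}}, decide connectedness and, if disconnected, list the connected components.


(X, τ) is connected.

Find clopen sets (U ∈ τ with X ∖ U ∈ τ):
  U = ∅, X ∖ U = {H, I, J, K} — both open, so U is clopen.
  U = {H, I, J, K}, X ∖ U = ∅ — both open, so U is clopen.
Only trivial clopens (∅ and X) exist, so (X, τ) is connected.
Compute connected components by grouping points that agree on all clopens:
  component: {H, I, J, K}


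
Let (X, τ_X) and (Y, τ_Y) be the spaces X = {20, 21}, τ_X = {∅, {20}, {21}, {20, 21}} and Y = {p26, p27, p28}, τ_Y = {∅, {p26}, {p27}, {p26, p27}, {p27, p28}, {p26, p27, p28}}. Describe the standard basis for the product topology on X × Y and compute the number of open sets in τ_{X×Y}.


Basis B = {∅ × ∅, {20} × {p26}, {20} × {p27}, {21} × {p26}, {21} × {p27}, {20} × {p26, p27}, {20, 21} × {p26}, {20} × {p27, p28}, {20, 21} × {p27}, {21} × {p26, p27}, {21} × {p27, p28}, {20} × {p26, p27, p28}, {21} × {p26, p27, p28}, {20, 21} × {p26, p27}, {20, 21} × {p27, p28}, {20, 21} × {p26, p27, p28}}; |τ_{X×Y}| = 36.

Enumerate products U × V with U ∈ τ_X, V ∈ τ_Y (deduplicated):
  ∅ × ∅ = {} (∅)
  {20} × {p26} = {(20,p26)}
  {20} × {p27} = {(20,p27)}
  {21} × {p26} = {(21,p26)}
  {21} × {p27} = {(21,p27)}
  {20} × {p26, p27} = {(20,p26), (20,p27)}
  {20, 21} × {p26} = {(20,p26), (21,p26)}
  {20} × {p27, p28} = {(20,p27), (20,p28)}
  {20, 21} × {p27} = {(20,p27), (21,p27)}
  {21} × {p26, p27} = {(21,p26), (21,p27)}
  {21} × {p27, p28} = {(21,p27), (21,p28)}
  {20} × {p26, p27, p28} = {(20,p26), (20,p27), (20,p28)}
  {21} × {p26, p27, p28} = {(21,p26), (21,p27), (21,p28)}
  {20, 21} × {p26, p27} = {(20,p26), (20,p27), (21,p26), (21,p27)}
  {20, 21} × {p27, p28} = {(20,p27), (20,p28), (21,p27), (21,p28)}
  {20, 21} × {p26, p27, p28} = {(20,p26), (20,p27), (20,p28), (21,p26), (21,p27), (21,p28)}
These 16 distinct sets form the basis B.
Close under arbitrary unions to get τ_{X×Y}; counting gives |τ_{X×Y}| = 36.


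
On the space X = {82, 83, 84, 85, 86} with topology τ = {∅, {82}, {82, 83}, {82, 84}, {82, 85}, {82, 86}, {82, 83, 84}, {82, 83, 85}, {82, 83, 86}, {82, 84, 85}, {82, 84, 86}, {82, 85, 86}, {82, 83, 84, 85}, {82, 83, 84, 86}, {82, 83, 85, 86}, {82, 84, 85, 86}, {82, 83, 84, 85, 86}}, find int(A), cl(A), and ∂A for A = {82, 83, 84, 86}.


int(A) = {82, 83, 84, 86}, cl(A) = {82, 83, 84, 85, 86}, ∂A = {85}.

Closed sets in (X, τ) are complements of opens:
  closed(X, τ) = {∅, {83}, {84}, {85}, {86}, {83, 84}, {83, 85}, {83, 86}, {84, 85}, {84, 86}, {85, 86}, {83, 84, 85}, {83, 84, 86}, {83, 85, 86}, {84, 85, 86}, {83, 84, 85, 86}, {82, 83, 84, 85, 86}}.
int(A) = ⋃ {U ∈ τ : U ⊆ A}. Opens contained in A: ∅, {82}, {82, 83}, {82, 84}, {82, 86}, {82, 83, 84}, {82, 83, 86}, {82, 84, 86}, {82, 83, 84, 86}.
Taking the union of these: int(A) = {82, 83, 84, 86}.
cl(A) = ⋂ {C closed : A ⊆ C}. Closed sets containing A: {82, 83, 84, 85, 86}.
Intersecting these: cl(A) = {82, 83, 84, 85, 86}.
∂A = cl(A) ∖ int(A) = {82, 83, 84, 85, 86} ∖ {82, 83, 84, 86} = {85}.


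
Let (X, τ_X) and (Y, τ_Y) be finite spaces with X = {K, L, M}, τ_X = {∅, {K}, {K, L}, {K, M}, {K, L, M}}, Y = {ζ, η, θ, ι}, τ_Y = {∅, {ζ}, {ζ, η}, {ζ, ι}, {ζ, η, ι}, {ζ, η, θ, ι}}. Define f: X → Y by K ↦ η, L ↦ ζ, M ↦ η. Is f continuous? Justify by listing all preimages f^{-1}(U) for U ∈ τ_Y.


f is NOT continuous.

Compute f^{-1}(U) for each U ∈ τ_Y:
  U = ∅: f^{-1}(U) = ∅ ∈ τ_X ✓.
  U = {ζ}: f^{-1}(U) = {L} ∉ τ_X ✗.
  U = {ζ, η}: f^{-1}(U) = {K, L, M} ∈ τ_X ✓.
  U = {ζ, ι}: f^{-1}(U) = {L} ∉ τ_X ✗.
  U = {ζ, η, ι}: f^{-1}(U) = {K, L, M} ∈ τ_X ✓.
  U = {ζ, η, θ, ι}: f^{-1}(U) = {K, L, M} ∈ τ_X ✓.
Found U = {ζ} with f^{-1}(U) = {L} not in τ_X. Therefore f is NOT continuous.


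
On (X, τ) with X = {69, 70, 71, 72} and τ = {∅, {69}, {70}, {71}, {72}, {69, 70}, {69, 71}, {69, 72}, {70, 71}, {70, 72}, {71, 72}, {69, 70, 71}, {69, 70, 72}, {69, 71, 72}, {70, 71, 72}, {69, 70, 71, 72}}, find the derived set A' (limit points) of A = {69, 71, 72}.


A' = ∅

For each x ∈ X, list the open sets U ∈ τ with x ∈ U, then check whether U ∩ (A ∖ {x}) ≠ ∅ for every such U.
  x = 69: open {69} ∋ x has {69} ∩ (A ∖ {69}) = ∅, so x is NOT a limit point.
  x = 70: open {70} ∋ x has {70} ∩ (A ∖ {70}) = ∅, so x is NOT a limit point.
  x = 71: open {71} ∋ x has {71} ∩ (A ∖ {71}) = ∅, so x is NOT a limit point.
  x = 72: open {72} ∋ x has {72} ∩ (A ∖ {72}) = ∅, so x is NOT a limit point.
Collecting: A' = ∅.


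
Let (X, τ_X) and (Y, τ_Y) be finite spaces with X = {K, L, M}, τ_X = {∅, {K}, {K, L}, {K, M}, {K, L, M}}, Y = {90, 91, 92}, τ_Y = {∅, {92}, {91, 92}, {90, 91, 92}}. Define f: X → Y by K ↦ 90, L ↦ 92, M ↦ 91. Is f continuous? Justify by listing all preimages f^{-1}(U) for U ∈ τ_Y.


f is NOT continuous.

Compute f^{-1}(U) for each U ∈ τ_Y:
  U = ∅: f^{-1}(U) = ∅ ∈ τ_X ✓.
  U = {92}: f^{-1}(U) = {L} ∉ τ_X ✗.
  U = {91, 92}: f^{-1}(U) = {L, M} ∉ τ_X ✗.
  U = {90, 91, 92}: f^{-1}(U) = {K, L, M} ∈ τ_X ✓.
Found U = {92} with f^{-1}(U) = {L} not in τ_X. Therefore f is NOT continuous.


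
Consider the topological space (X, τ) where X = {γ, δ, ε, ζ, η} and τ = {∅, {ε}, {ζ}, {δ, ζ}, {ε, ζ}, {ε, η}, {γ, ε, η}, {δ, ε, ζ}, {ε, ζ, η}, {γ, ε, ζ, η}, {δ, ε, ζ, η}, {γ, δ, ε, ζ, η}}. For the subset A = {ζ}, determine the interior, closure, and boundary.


int(A) = {ζ}, cl(A) = {δ, ζ}, ∂A = {δ}.

Closed sets in (X, τ) are complements of opens:
  closed(X, τ) = {∅, {γ}, {δ}, {γ, δ}, {γ, η}, {δ, ζ}, {γ, δ, ζ}, {γ, δ, η}, {γ, ε, η}, {γ, δ, ε, η}, {γ, δ, ζ, η}, {γ, δ, ε, ζ, η}}.
int(A) = ⋃ {U ∈ τ : U ⊆ A}. Opens contained in A: ∅, {ζ}.
Taking the union of these: int(A) = {ζ}.
cl(A) = ⋂ {C closed : A ⊆ C}. Closed sets containing A: {δ, ζ}, {γ, δ, ζ}, {γ, δ, ζ, η}, {γ, δ, ε, ζ, η}.
Intersecting these: cl(A) = {δ, ζ}.
∂A = cl(A) ∖ int(A) = {δ, ζ} ∖ {ζ} = {δ}.


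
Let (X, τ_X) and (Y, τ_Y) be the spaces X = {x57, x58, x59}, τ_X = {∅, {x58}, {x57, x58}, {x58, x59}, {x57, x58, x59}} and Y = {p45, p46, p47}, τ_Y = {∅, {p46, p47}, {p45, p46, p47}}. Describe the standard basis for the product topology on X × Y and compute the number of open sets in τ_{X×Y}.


Basis B = {∅ × ∅, {x58} × {p46, p47}, {x58} × {p45, p46, p47}, {x57, x58} × {p46, p47}, {x58, x59} × {p46, p47}, {x57, x58} × {p45, p46, p47}, {x57, x58, x59} × {p46, p47}, {x58, x59} × {p45, p46, p47}, {x57, x58, x59} × {p45, p46, p47}}; |τ_{X×Y}| = 14.

Enumerate products U × V with U ∈ τ_X, V ∈ τ_Y (deduplicated):
  ∅ × ∅ = {} (∅)
  {x58} × {p46, p47} = {(x58,p46), (x58,p47)}
  {x58} × {p45, p46, p47} = {(x58,p45), (x58,p46), (x58,p47)}
  {x57, x58} × {p46, p47} = {(x57,p46), (x57,p47), (x58,p46), (x58,p47)}
  {x58, x59} × {p46, p47} = {(x58,p46), (x58,p47), (x59,p46), (x59,p47)}
  {x57, x58} × {p45, p46, p47} = {(x57,p45), (x57,p46), (x57,p47), (x58,p45), (x58,p46), (x58,p47)}
  {x57, x58, x59} × {p46, p47} = {(x57,p46), (x57,p47), (x58,p46), (x58,p47), (x59,p46), (x59,p47)}
  {x58, x59} × {p45, p46, p47} = {(x58,p45), (x58,p46), (x58,p47), (x59,p45), (x59,p46), (x59,p47)}
  {x57, x58, x59} × {p45, p46, p47} = {(x57,p45), (x57,p46), (x57,p47), (x58,p45), (x58,p46), (x58,p47), (x59,p45), (x59,p46), (x59,p47)}
These 9 distinct sets form the basis B.
Close under arbitrary unions to get τ_{X×Y}; counting gives |τ_{X×Y}| = 14.


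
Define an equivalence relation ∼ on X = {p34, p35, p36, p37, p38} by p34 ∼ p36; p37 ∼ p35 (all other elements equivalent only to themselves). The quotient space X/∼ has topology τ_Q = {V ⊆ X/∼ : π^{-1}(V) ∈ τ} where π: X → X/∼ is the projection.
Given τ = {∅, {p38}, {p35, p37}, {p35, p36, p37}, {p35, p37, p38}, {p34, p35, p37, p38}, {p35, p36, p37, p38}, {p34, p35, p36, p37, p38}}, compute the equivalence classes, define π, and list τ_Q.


X/∼ = {[p34=p36], [p35=p37], [p38]}; |τ_Q| = 5.

Equivalence classes: [p34=p36], [p35=p37], [p38].
Quotient map π: X → X/∼ sends p34 ↦ [p34=p36], p35 ↦ [p35=p37], p36 ↦ [p34=p36], p37 ↦ [p35=p37], p38 ↦ [p38].
For each subset V ⊆ X/∼, compute π^{-1}(V) ⊆ X and check whether π^{-1}(V) ∈ τ. V is open in τ_Q iff π^{-1}(V) ∈ τ.
  V = {}: π^{-1}(V) = ∅ ∈ τ ✓.
  V = {[p34=p36]}: π^{-1}(V) = {p34, p36} ∉ τ ✗.
  V = {[p35=p37]}: π^{-1}(V) = {p35, p37} ∈ τ ✓.
  V = {[p34=p36], [p35=p37]}: π^{-1}(V) = {p34, p35, p36, p37} ∉ τ ✗.
  V = {[p38]}: π^{-1}(V) = {p38} ∈ τ ✓.
  V = {[p34=p36], [p38]}: π^{-1}(V) = {p34, p36, p38} ∉ τ ✗.
  V = {[p35=p37], [p38]}: π^{-1}(V) = {p35, p37, p38} ∈ τ ✓.
  V = {[p34=p36], [p35=p37], [p38]}: π^{-1}(V) = {p34, p35, p36, p37, p38} ∈ τ ✓.
Open sets in the quotient: τ_Q = {{}, {[p35=p37]}, {[p38]}, {[p35=p37], [p38]}, {[p34=p36], [p35=p37], [p38]}} (5 elements).
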